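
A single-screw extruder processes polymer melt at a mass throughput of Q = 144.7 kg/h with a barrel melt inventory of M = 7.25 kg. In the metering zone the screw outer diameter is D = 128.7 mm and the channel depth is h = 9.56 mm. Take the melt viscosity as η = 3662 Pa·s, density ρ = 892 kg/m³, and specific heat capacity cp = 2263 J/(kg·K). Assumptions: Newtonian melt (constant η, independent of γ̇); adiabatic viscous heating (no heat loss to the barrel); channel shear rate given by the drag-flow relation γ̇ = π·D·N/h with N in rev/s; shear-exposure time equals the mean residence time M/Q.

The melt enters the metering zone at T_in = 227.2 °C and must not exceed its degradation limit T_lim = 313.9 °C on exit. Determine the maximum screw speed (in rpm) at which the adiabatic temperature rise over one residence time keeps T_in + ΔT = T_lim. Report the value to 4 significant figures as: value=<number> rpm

value=23.09 rpm

Q_s = Q / 3600 = 144.7 / 3600 = 0.0401944 kg/s
Mean residence time: t_res = M/Q_s = 7.25 kg / 0.0401944 kg/s = 180.373 s
Geometry in SI: D = 128.7 mm → 0.1287 m, h = 9.56 mm → 0.00956 m
ΔT_a = T_lim − T_in = 313.9 °C − 227.2 °C = 86.7 K
γ̇_max² = ΔT_a·ρ·cp / (η·t_res) = [86.7 × 892 × 2263] / [3662 × 180.373] = 264.959 s⁻²
γ̇_max = √264.959 = 16.2776 s⁻¹
N_max = γ̇_max·h / (π·D) = 16.2776 · 0.00956 / (π · 0.1287) = 0.384874 rev/s = 23.0924 rpm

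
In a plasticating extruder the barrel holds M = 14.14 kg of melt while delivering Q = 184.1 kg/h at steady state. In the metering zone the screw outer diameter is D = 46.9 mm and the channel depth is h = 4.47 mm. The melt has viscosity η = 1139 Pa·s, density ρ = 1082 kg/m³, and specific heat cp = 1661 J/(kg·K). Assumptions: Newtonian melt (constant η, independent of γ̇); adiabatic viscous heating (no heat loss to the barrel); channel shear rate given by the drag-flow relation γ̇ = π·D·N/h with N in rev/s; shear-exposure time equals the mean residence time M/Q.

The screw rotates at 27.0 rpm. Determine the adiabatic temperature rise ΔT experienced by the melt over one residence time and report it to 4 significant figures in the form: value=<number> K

Convert throughput: Q = 184.1 kg/h = 184.1/3600 = 0.0511389 kg/s
t_res = M / Q_s = 14.14 ÷ 0.0511389 = 276.502 s
D = 46.9 mm = 0.0469 m;  h = 4.47 mm = 0.00447 m;  N = 27.0 rpm / 60 = 0.45 rev/s
Shear rate: γ̇ = πDN/h = π·0.0469·0.45/0.00447 = 14.833 s⁻¹
ΔT = η·γ̇²·t_res / (ρ·cp) = 1139 · (14.833)² · 276.502 / (1082 · 1661) = 38.555 K

value=38.55 K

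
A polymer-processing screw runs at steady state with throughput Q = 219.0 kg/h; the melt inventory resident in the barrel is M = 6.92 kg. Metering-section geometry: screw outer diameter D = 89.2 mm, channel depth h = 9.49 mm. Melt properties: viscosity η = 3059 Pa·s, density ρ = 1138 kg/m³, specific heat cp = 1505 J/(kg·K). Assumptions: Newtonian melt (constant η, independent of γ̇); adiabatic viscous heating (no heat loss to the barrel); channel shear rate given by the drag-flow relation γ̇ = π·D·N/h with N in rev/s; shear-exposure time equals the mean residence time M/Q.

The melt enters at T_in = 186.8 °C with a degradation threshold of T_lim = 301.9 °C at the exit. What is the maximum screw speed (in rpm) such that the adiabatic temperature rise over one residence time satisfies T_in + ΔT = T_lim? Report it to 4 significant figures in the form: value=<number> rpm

Q_s = Q / 3600 = 219.0 / 3600 = 0.0608333 kg/s
Mean residence time: t_res = M/Q_s = 6.92 kg / 0.0608333 kg/s = 113.753 s
Geometry in SI: D = 89.2 mm → 0.0892 m, h = 9.49 mm → 0.00949 m
ΔT_a = T_lim − T_in = 301.9 − 186.8 = 115.1 K
γ̇_max² = ΔT_a·ρ·cp / (η·t_res) = [115.1 × 1138 × 1505] / [3059 × 113.753] = 566.513 s⁻²
γ̇_max = sqrt(566.513) = 23.8015 s⁻¹
Solve γ̇ = πDN/h for N: N_max = γ̇_max·h/(π·D) = 23.8015 × 0.00949 / (π × 0.0892) = 0.80604 rev/s = 48.3624 rpm

value=48.36 rpm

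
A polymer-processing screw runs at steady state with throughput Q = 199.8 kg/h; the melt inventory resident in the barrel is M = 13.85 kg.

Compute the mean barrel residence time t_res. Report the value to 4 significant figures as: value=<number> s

Throughput in SI: Q_s = 199.8 kg/h ÷ 3600 s/h = 0.0555 kg/s
t_res = M / Q_s = 13.85 / 0.0555 = 249.55 s

value=249.5 s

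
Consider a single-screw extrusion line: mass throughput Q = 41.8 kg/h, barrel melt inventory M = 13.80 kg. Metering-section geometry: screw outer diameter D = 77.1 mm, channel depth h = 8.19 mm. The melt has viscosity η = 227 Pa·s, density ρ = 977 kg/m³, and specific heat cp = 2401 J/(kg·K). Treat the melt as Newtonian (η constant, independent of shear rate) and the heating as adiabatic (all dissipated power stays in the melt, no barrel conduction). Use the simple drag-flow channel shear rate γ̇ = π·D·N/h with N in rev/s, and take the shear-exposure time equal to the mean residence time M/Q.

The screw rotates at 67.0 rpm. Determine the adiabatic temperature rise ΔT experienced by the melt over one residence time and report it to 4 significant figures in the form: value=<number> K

value=125.4 K

Q_s = Q / 3600 = 41.8 / 3600 = 0.0116111 kg/s
t_res = M / Q_s = 13.80 / 0.0116111 = 1188.52 s
Geometry in metres: D = 77.1 mm → 0.0771 m, h = 8.19 mm → 0.00819 m; screw speed N = 67.0 rpm = 1.11667 rev/s
γ̇ = π·D·N / h = π · 0.0771 · 1.11667 / 0.00819 = 33.0251 s⁻¹
Adiabatic rise: ΔT = η γ̇² t_res / (ρ cp) = 227·(33.0251)²·1188.52 / (977·2401) = 125.439 K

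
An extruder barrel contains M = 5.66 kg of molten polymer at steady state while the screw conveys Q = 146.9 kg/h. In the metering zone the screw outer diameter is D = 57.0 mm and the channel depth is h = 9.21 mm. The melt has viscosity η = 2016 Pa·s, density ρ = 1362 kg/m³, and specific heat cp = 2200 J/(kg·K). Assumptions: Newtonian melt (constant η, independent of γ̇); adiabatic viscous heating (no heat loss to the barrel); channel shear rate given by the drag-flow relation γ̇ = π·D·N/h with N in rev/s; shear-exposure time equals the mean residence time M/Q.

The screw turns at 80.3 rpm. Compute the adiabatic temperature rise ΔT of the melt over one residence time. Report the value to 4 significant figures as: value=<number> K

Q_s = Q / 3600 = 146.9 / 3600 = 0.0408056 kg/s
Mean residence time: t_res = M/Q_s = 5.66 kg / 0.0408056 kg/s = 138.707 s
D = 57.0 mm = 0.057 m;  h = 9.21 mm = 0.00921 m;  N = 80.3 rpm / 60 = 1.33833 rev/s
Shear rate: γ̇ = πDN/h = π·0.057·1.33833/0.00921 = 26.0213 s⁻¹
ΔT = η·γ̇²·t_res / (ρ·cp) = 2016 · (26.0213)² · 138.707 / (1362 · 2200) = 63.1898 K

value=63.19 K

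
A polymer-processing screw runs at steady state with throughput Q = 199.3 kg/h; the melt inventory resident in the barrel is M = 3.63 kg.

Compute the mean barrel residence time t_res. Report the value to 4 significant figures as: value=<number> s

value=65.57 s

Throughput in SI: Q_s = 199.3 kg/h ÷ 3600 s/h = 0.0553611 kg/s
Mean residence time: t_res = M/Q_s = 3.63 kg / 0.0553611 kg/s = 65.5695 s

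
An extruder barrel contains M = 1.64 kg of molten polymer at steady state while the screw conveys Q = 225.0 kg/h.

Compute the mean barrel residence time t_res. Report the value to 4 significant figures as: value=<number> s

Convert throughput: Q = 225.0 kg/h = 225.0/3600 = 0.0625 kg/s
t_res = M / Q_s = 1.64 ÷ 0.0625 = 26.24 s

value=26.24 s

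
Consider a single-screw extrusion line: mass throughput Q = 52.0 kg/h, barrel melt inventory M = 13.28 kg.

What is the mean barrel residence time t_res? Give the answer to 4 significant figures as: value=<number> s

value=919.4 s

Q_s = Q / 3600 = 52.0 / 3600 = 0.0144444 kg/s
t_res = M / Q_s = 13.28 / 0.0144444 = 919.385 s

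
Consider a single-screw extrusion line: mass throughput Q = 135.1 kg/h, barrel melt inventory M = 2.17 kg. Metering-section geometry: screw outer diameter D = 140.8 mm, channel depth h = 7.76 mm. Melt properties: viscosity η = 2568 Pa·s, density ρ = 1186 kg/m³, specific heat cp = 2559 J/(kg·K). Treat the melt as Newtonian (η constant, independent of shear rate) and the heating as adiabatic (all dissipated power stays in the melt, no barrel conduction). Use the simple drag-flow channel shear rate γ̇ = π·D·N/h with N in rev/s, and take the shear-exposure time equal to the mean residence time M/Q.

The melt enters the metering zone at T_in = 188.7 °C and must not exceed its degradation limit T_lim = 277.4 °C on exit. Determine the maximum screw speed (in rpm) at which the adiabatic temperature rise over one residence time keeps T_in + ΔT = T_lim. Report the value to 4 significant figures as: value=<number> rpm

value=44.82 rpm

Q_s = Q / 3600 = 135.1 / 3600 = 0.0375278 kg/s
t_res = M / Q_s = 2.17 ÷ 0.0375278 = 57.8238 s
D = 140.8 mm = 0.1408 m;  h = 7.76 mm = 0.00776 m
Allowable rise: ΔT_a = T_lim − T_in = 277.4 − 188.7 = 88.7 K
γ̇_max² = ΔT_a·ρ·cp / (η·t_res) = [88.7 × 1186 × 2559] / [2568 × 57.8238] = 1812.91 s⁻²
γ̇_max = √1812.91 = 42.5783 s⁻¹
N_max = γ̇_max h / (πD) = 42.5783·0.00776/(π·0.1408) = 0.74696 rev/s → ×60 = 44.8176 rpm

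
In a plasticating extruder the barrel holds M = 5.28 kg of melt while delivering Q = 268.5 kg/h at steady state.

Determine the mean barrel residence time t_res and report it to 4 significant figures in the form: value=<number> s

Convert throughput: Q = 268.5 kg/h = 268.5/3600 = 0.0745833 kg/s
t_res = M / Q_s = 5.28 / 0.0745833 = 70.7933 s

value=70.79 s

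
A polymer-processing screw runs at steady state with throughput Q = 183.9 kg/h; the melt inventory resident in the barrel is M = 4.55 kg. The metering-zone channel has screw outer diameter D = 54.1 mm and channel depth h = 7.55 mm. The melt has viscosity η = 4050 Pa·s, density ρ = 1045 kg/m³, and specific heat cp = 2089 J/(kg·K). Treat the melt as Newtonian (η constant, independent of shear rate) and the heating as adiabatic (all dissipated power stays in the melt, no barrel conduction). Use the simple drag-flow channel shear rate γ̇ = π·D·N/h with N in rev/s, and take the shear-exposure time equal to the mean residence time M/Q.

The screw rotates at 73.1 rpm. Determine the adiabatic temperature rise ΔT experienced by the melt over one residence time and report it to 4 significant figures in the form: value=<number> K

value=124.3 K

Convert throughput: Q = 183.9 kg/h = 183.9/3600 = 0.0510833 kg/s
t_res = M / Q_s = 4.55 / 0.0510833 = 89.0701 s
Convert to SI: D = 0.0541 m, h = 0.00755 m, N = 73.1/60 = 1.21833 rev/s
γ̇ = π·D·N / h = π · 0.0541 · 1.21833 / 0.00755 = 27.4262 s⁻¹
ΔT = η·γ̇²·t_res / (ρ·cp) = 4050 · (27.4262)² · 89.0701 / (1045 · 2089) = 124.298 K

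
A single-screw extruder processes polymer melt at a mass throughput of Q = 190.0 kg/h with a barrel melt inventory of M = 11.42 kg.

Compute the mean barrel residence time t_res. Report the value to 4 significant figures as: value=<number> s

value=216.4 s

Throughput in SI: Q_s = 190.0 kg/h ÷ 3600 s/h = 0.0527778 kg/s
t_res = M / Q_s = 11.42 / 0.0527778 = 216.379 s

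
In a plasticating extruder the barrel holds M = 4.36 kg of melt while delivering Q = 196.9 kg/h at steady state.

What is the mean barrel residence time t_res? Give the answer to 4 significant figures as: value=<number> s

value=79.72 s

Convert throughput: Q = 196.9 kg/h = 196.9/3600 = 0.0546944 kg/s
t_res = M / Q_s = 4.36 / 0.0546944 = 79.7156 s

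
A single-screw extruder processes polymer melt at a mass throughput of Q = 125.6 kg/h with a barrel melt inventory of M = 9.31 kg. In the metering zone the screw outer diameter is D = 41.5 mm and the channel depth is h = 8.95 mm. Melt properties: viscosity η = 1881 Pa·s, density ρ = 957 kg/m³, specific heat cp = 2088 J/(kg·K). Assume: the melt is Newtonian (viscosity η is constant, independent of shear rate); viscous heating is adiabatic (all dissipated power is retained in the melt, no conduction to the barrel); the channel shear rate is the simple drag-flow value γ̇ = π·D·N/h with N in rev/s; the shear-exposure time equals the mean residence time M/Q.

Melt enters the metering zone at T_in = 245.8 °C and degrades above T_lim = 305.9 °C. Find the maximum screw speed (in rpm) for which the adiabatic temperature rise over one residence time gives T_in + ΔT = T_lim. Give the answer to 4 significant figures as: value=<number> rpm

value=63.71 rpm

Q_s = Q / 3600 = 125.6 / 3600 = 0.0348889 kg/s
t_res = M / Q_s = 9.31 ÷ 0.0348889 = 266.847 s
D = 41.5 mm = 0.0415 m;  h = 8.95 mm = 0.00895 m
ΔT_a = T_lim − T_in = 305.9 °C − 245.8 °C = 60.1 K
Invert ΔT = ηγ̇²t_res/(ρcp) for γ̇: γ̇_max² = ΔT_a ρ cp / (η t_res) = 60.1·957·2088 / (1881·266.847) = 239.258 s⁻²
Take the square root: γ̇_max = √(239.258) = 15.468 s⁻¹
Solve γ̇ = πDN/h for N: N_max = γ̇_max·h/(π·D) = 15.468 × 0.00895 / (π × 0.0415) = 1.06184 rev/s = 63.7102 rpm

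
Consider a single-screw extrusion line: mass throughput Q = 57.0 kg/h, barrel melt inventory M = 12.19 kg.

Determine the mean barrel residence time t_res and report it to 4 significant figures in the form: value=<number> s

Q_s = Q / 3600 = 57.0 / 3600 = 0.0158333 kg/s
t_res = M / Q_s = 12.19 ÷ 0.0158333 = 769.895 s

value=769.9 s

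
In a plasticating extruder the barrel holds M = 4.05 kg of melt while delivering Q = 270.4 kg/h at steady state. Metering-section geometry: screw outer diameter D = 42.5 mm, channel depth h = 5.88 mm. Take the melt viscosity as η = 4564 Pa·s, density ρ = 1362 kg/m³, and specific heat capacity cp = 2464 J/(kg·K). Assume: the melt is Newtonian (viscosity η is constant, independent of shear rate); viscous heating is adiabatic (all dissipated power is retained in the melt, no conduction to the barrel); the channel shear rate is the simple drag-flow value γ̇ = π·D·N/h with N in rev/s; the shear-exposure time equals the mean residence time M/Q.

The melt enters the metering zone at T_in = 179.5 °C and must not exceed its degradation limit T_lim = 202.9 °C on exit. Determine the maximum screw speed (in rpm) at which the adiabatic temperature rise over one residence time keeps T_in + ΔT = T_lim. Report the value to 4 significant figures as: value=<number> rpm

value=47.20 rpm

Q_s = Q / 3600 = 270.4 / 3600 = 0.0751111 kg/s
t_res = M / Q_s = 4.05 / 0.0751111 = 53.9201 s
Convert to metres: D = 0.0425 m, h = 0.00588 m
ΔT_a = T_lim − T_in = 202.9 °C − 179.5 °C = 23.4 K
Invert ΔT = ηγ̇²t_res/(ρcp) for γ̇: γ̇_max² = ΔT_a ρ cp / (η t_res) = 23.4·1362·2464 / (4564·53.9201) = 319.108 s⁻²
Take the square root: γ̇_max = √(319.108) = 17.8636 s⁻¹
N_max = γ̇_max h / (πD) = 17.8636·0.00588/(π·0.0425) = 0.786696 rev/s → ×60 = 47.2018 rpm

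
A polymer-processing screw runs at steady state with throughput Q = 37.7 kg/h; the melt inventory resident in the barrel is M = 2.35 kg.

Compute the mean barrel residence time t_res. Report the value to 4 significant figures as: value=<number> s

Q_s = Q / 3600 = 37.7 / 3600 = 0.0104722 kg/s
Mean residence time: t_res = M/Q_s = 2.35 kg / 0.0104722 kg/s = 224.403 s

value=224.4 s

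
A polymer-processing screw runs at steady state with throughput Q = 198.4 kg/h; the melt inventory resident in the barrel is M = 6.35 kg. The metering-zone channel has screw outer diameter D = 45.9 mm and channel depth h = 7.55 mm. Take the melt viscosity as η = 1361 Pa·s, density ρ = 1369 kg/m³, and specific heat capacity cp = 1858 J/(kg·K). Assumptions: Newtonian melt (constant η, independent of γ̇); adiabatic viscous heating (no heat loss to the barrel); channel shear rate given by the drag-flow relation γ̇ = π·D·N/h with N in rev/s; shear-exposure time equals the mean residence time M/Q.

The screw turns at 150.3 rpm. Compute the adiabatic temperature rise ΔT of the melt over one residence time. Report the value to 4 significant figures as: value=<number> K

Convert throughput: Q = 198.4 kg/h = 198.4/3600 = 0.0551111 kg/s
Mean residence time: t_res = M/Q_s = 6.35 kg / 0.0551111 kg/s = 115.222 s
D = 45.9 mm = 0.0459 m;  h = 7.55 mm = 0.00755 m;  N = 150.3 rpm / 60 = 2.505 rev/s
Shear rate: γ̇ = πDN/h = π·0.0459·2.505/0.00755 = 47.8435 s⁻¹
ΔT = η·γ̇²·t_res/(ρ·cp) = [1361 × 47.8435² × 115.222] / [1369 × 1858] = 141.121 K

value=141.1 K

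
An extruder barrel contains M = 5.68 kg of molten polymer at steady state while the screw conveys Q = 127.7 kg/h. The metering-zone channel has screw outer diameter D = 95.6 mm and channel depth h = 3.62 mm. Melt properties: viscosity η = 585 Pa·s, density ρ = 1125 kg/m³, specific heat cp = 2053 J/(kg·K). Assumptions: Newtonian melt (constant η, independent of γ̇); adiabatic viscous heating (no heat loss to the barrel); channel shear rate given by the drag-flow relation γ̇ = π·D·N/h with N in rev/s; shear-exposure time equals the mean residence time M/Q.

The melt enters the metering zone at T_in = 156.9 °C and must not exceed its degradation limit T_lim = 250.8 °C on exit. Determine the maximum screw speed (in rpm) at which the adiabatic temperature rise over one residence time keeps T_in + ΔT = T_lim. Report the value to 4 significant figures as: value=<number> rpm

value=34.80 rpm

Convert throughput: Q = 127.7 kg/h = 127.7/3600 = 0.0354722 kg/s
t_res = M / Q_s = 5.68 ÷ 0.0354722 = 160.125 s
D = 95.6 mm = 0.0956 m;  h = 3.62 mm = 0.00362 m
ΔT_a = T_lim − T_in = 250.8 °C − 156.9 °C = 93.9 K
γ̇_max² = ΔT_a·ρ·cp/(η·t_res) = 93.9·1125·2053/(585·160.125) = 2315.21 s⁻²
Take the square root: γ̇_max = √(2315.21) = 48.1167 s⁻¹
N_max = γ̇_max·h / (π·D) = 48.1167 · 0.00362 / (π · 0.0956) = 0.579958 rev/s = 34.7975 rpm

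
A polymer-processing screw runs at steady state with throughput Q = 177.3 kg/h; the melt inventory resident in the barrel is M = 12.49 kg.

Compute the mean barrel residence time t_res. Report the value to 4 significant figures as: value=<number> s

Convert throughput: Q = 177.3 kg/h = 177.3/3600 = 0.04925 kg/s
t_res = M / Q_s = 12.49 / 0.04925 = 253.604 s

value=253.6 s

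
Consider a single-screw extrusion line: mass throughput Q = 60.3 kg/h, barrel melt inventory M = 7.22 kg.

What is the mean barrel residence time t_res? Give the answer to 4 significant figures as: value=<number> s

value=431.0 s

Convert throughput: Q = 60.3 kg/h = 60.3/3600 = 0.01675 kg/s
t_res = M / Q_s = 7.22 / 0.01675 = 431.045 s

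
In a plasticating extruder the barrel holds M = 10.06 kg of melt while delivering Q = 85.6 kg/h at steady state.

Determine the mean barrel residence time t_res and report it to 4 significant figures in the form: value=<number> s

Convert throughput: Q = 85.6 kg/h = 85.6/3600 = 0.0237778 kg/s
Mean residence time: t_res = M/Q_s = 10.06 kg / 0.0237778 kg/s = 423.084 s

value=423.1 s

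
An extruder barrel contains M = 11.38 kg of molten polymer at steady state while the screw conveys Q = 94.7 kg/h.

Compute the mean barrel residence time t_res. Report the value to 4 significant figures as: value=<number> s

value=432.6 s

Throughput in SI: Q_s = 94.7 kg/h ÷ 3600 s/h = 0.0263056 kg/s
Mean residence time: t_res = M/Q_s = 11.38 kg / 0.0263056 kg/s = 432.608 s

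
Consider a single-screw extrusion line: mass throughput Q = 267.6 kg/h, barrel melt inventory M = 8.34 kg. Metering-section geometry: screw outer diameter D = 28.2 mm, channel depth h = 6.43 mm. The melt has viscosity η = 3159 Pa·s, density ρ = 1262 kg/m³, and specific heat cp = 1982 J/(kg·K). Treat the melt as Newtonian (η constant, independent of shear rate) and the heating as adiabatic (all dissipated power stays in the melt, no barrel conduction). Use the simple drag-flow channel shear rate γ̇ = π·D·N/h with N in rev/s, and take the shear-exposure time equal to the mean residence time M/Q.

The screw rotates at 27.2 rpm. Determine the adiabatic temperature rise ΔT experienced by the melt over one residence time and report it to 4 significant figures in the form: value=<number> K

Convert throughput: Q = 267.6 kg/h = 267.6/3600 = 0.0743333 kg/s
t_res = M / Q_s = 8.34 ÷ 0.0743333 = 112.197 s
D = 28.2 mm = 0.0282 m;  h = 6.43 mm = 0.00643 m;  N = 27.2 rpm / 60 = 0.453333 rev/s
Shear rate: γ̇ = πDN/h = π·0.0282·0.453333/0.00643 = 6.24605 s⁻¹
Adiabatic rise: ΔT = η γ̇² t_res / (ρ cp) = 3159·(6.24605)²·112.197 / (1262·1982) = 5.52816 K

value=5.528 K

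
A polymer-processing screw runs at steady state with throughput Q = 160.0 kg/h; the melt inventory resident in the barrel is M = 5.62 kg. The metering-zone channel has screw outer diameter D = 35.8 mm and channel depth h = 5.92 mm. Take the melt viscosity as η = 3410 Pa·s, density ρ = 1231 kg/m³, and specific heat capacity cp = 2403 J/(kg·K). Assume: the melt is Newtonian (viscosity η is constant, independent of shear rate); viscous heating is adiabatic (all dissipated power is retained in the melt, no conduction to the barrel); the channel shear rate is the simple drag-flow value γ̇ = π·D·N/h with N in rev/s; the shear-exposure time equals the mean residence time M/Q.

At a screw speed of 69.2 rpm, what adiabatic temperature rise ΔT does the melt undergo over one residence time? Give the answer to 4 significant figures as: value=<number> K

value=69.98 K

Throughput in SI: Q_s = 160.0 kg/h ÷ 3600 s/h = 0.0444444 kg/s
Mean residence time: t_res = M/Q_s = 5.62 kg / 0.0444444 kg/s = 126.45 s
D = 35.8 mm = 0.0358 m;  h = 5.92 mm = 0.00592 m;  N = 69.2 rpm / 60 = 1.15333 rev/s
γ̇ = π D N / h = (π)(0.0358)(1.15333) / 0.00592 = 21.9112 s⁻¹
Adiabatic rise: ΔT = η γ̇² t_res / (ρ cp) = 3410·(21.9112)²·126.45 / (1231·2403) = 69.9831 K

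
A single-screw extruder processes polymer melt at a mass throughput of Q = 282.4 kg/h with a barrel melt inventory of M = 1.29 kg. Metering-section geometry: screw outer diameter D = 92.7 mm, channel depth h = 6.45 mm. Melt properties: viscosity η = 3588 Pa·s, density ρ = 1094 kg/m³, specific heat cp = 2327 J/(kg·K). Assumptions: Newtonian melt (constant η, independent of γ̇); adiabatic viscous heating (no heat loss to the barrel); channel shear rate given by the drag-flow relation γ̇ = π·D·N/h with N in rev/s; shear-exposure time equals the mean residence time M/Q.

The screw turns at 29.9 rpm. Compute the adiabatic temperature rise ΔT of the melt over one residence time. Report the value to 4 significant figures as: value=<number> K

Q_s = Q / 3600 = 282.4 / 3600 = 0.0784444 kg/s
t_res = M / Q_s = 1.29 / 0.0784444 = 16.4448 s
D = 92.7 mm = 0.0927 m;  h = 6.45 mm = 0.00645 m;  N = 29.9 rpm / 60 = 0.498333 rev/s
γ̇ = π D N / h = (π)(0.0927)(0.498333) / 0.00645 = 22.5004 s⁻¹
Adiabatic rise: ΔT = η γ̇² t_res / (ρ cp) = 3588·(22.5004)²·16.4448 / (1094·2327) = 11.734 K

value=11.73 K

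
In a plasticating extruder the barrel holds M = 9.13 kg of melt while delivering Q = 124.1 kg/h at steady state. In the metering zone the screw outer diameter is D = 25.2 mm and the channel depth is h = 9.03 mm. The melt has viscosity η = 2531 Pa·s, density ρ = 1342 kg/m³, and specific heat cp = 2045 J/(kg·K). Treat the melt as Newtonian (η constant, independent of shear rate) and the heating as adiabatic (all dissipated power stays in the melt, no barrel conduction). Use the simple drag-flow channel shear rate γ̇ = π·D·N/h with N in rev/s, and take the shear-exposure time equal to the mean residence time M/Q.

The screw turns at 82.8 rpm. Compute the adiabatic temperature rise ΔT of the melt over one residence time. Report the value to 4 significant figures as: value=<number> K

value=35.75 K

Throughput in SI: Q_s = 124.1 kg/h ÷ 3600 s/h = 0.0344722 kg/s
Mean residence time: t_res = M/Q_s = 9.13 kg / 0.0344722 kg/s = 264.851 s
D = 25.2 mm = 0.0252 m;  h = 9.03 mm = 0.00903 m;  N = 82.8 rpm / 60 = 1.38 rev/s
γ̇ = π D N / h = (π)(0.0252)(1.38) / 0.00903 = 12.0988 s⁻¹
ΔT = η·γ̇²·t_res / (ρ·cp) = 2531 · (12.0988)² · 264.851 / (1342 · 2045) = 35.7545 K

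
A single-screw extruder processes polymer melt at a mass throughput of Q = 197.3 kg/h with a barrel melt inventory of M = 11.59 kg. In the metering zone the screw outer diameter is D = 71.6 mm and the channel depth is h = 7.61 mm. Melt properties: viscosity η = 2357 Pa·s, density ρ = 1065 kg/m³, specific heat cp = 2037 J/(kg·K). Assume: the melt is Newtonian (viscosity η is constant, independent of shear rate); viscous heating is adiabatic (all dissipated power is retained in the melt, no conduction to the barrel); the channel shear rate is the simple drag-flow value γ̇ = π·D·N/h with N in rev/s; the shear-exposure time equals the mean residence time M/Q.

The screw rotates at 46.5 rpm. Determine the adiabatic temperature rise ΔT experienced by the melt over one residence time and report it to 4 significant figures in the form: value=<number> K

value=120.6 K

Q_s = Q / 3600 = 197.3 / 3600 = 0.0548056 kg/s
Mean residence time: t_res = M/Q_s = 11.59 kg / 0.0548056 kg/s = 211.475 s
D = 71.6 mm = 0.0716 m;  h = 7.61 mm = 0.00761 m;  N = 46.5 rpm / 60 = 0.775 rev/s
Shear rate: γ̇ = πDN/h = π·0.0716·0.775/0.00761 = 22.9076 s⁻¹
ΔT = η·γ̇²·t_res/(ρ·cp) = [2357 × 22.9076² × 211.475] / [1065 × 2037] = 120.57 K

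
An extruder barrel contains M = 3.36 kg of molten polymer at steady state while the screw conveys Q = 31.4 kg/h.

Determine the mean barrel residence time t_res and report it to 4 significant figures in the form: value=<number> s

Q_s = Q / 3600 = 31.4 / 3600 = 0.00872222 kg/s
t_res = M / Q_s = 3.36 / 0.00872222 = 385.223 s

value=385.2 s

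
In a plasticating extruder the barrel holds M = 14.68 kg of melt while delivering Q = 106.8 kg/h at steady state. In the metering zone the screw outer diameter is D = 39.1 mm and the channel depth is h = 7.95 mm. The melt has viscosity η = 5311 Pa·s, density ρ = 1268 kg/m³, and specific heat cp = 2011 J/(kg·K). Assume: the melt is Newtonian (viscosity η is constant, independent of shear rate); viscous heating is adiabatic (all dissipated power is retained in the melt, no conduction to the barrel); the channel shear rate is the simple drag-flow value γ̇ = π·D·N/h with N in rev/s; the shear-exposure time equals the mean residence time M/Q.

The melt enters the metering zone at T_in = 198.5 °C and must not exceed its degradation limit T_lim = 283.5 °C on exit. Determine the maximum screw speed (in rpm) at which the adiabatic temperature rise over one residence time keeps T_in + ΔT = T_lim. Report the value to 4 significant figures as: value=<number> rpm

Convert throughput: Q = 106.8 kg/h = 106.8/3600 = 0.0296667 kg/s
t_res = M / Q_s = 14.68 ÷ 0.0296667 = 494.831 s
D = 39.1 mm = 0.0391 m;  h = 7.95 mm = 0.00795 m
ΔT_a = T_lim − T_in = 283.5 °C − 198.5 °C = 85 K
Invert ΔT = ηγ̇²t_res/(ρcp) for γ̇: γ̇_max² = ΔT_a ρ cp / (η t_res) = 85·1268·2011 / (5311·494.831) = 82.4739 s⁻²
Take the square root: γ̇_max = √(82.4739) = 9.08152 s⁻¹
N_max = γ̇_max h / (πD) = 9.08152·0.00795/(π·0.0391) = 0.587758 rev/s → ×60 = 35.2655 rpm

value=35.27 rpm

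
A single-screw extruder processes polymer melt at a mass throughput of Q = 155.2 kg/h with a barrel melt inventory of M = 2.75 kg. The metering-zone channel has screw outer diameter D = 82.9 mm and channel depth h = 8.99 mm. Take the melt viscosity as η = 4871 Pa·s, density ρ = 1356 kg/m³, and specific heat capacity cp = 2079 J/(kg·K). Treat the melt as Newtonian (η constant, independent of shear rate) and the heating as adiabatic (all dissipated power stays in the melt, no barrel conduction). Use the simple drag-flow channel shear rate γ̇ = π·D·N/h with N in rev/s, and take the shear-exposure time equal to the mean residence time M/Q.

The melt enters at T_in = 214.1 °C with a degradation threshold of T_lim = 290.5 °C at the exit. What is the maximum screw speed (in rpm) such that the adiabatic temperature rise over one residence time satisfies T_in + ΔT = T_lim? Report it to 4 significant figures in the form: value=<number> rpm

Convert throughput: Q = 155.2 kg/h = 155.2/3600 = 0.0431111 kg/s
Mean residence time: t_res = M/Q_s = 2.75 kg / 0.0431111 kg/s = 63.7887 s
D = 82.9 mm = 0.0829 m;  h = 8.99 mm = 0.00899 m
ΔT_a = T_lim − T_in = 290.5 °C − 214.1 °C = 76.4 K
γ̇_max² = ΔT_a·ρ·cp / (η·t_res) = [76.4 × 1356 × 2079] / [4871 × 63.7887] = 693.18 s⁻²
γ̇_max = √693.18 = 26.3283 s⁻¹
N_max = γ̇_max h / (πD) = 26.3283·0.00899/(π·0.0829) = 0.908821 rev/s → ×60 = 54.5292 rpm

value=54.53 rpm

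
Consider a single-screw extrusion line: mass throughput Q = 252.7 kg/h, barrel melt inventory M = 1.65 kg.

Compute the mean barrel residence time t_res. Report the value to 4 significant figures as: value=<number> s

value=23.51 s

Q_s = Q / 3600 = 252.7 / 3600 = 0.0701944 kg/s
t_res = M / Q_s = 1.65 / 0.0701944 = 23.5061 s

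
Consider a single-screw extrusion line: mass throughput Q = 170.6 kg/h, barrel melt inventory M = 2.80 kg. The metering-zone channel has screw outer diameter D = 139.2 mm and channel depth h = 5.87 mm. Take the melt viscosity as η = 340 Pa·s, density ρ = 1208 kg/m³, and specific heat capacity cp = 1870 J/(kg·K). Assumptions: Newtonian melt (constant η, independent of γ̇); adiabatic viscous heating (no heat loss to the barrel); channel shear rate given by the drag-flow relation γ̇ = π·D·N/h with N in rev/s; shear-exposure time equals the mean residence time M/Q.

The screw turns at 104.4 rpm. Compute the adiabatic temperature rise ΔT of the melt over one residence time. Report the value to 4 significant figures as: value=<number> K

value=149.4 K

Q_s = Q / 3600 = 170.6 / 3600 = 0.0473889 kg/s
t_res = M / Q_s = 2.80 / 0.0473889 = 59.0856 s
Convert to SI: D = 0.1392 m, h = 0.00587 m, N = 104.4/60 = 1.74 rev/s
γ̇ = π D N / h = (π)(0.1392)(1.74) / 0.00587 = 129.628 s⁻¹
Adiabatic rise: ΔT = η γ̇² t_res / (ρ cp) = 340·(129.628)²·59.0856 / (1208·1870) = 149.435 K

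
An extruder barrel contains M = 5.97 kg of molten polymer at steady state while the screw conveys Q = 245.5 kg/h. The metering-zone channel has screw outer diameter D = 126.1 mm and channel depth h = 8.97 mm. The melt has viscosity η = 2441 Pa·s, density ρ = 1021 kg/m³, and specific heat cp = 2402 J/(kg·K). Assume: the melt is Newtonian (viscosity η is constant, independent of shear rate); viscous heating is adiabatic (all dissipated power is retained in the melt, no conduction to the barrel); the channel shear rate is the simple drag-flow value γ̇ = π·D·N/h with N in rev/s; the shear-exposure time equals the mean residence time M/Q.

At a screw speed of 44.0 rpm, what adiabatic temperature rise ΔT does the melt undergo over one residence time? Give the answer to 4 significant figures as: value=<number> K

value=91.40 K

Throughput in SI: Q_s = 245.5 kg/h ÷ 3600 s/h = 0.0681944 kg/s
Mean residence time: t_res = M/Q_s = 5.97 kg / 0.0681944 kg/s = 87.5438 s
D = 126.1 mm = 0.1261 m;  h = 8.97 mm = 0.00897 m;  N = 44.0 rpm / 60 = 0.733333 rev/s
Shear rate: γ̇ = πDN/h = π·0.1261·0.733333/0.00897 = 32.3872 s⁻¹
ΔT = η·γ̇²·t_res/(ρ·cp) = [2441 × 32.3872² × 87.5438] / [1021 × 2402] = 91.3992 K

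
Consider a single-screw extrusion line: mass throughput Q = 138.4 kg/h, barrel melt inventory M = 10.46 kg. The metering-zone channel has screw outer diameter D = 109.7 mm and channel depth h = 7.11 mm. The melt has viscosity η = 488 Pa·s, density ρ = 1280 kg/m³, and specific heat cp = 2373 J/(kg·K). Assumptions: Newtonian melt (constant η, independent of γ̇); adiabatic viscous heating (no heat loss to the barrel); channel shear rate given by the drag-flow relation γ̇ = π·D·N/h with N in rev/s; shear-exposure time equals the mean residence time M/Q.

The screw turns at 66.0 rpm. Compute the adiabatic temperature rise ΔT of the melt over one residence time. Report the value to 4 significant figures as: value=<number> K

value=124.3 K

Convert throughput: Q = 138.4 kg/h = 138.4/3600 = 0.0384444 kg/s
t_res = M / Q_s = 10.46 ÷ 0.0384444 = 272.081 s
D = 109.7 mm = 0.1097 m;  h = 7.11 mm = 0.00711 m;  N = 66.0 rpm / 60 = 1.1 rev/s
γ̇ = π D N / h = (π)(0.1097)(1.1) / 0.00711 = 53.3187 s⁻¹
ΔT = η·γ̇²·t_res / (ρ·cp) = 488 · (53.3187)² · 272.081 / (1280 · 2373) = 124.271 K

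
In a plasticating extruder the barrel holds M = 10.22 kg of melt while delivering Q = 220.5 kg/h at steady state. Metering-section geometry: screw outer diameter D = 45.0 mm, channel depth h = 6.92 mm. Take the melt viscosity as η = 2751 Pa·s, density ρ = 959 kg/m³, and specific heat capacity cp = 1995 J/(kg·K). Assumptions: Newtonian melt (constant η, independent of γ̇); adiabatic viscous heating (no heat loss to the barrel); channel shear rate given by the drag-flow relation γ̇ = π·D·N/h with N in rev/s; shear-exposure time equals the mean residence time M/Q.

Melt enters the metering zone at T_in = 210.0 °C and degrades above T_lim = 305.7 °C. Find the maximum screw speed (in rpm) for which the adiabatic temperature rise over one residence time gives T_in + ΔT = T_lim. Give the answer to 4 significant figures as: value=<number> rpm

Q_s = Q / 3600 = 220.5 / 3600 = 0.06125 kg/s
Mean residence time: t_res = M/Q_s = 10.22 kg / 0.06125 kg/s = 166.857 s
Convert to metres: D = 0.045 m, h = 0.00692 m
Allowable rise: ΔT_a = T_lim − T_in = 305.7 − 210.0 = 95.7 K
γ̇_max² = ΔT_a·ρ·cp / (η·t_res) = [95.7 × 959 × 1995] / [2751 × 166.857] = 398.876 s⁻²
γ̇_max = sqrt(398.876) = 19.9719 s⁻¹
Solve γ̇ = πDN/h for N: N_max = γ̇_max·h/(π·D) = 19.9719 × 0.00692 / (π × 0.045) = 0.977603 rev/s = 58.6562 rpm

value=58.66 rpm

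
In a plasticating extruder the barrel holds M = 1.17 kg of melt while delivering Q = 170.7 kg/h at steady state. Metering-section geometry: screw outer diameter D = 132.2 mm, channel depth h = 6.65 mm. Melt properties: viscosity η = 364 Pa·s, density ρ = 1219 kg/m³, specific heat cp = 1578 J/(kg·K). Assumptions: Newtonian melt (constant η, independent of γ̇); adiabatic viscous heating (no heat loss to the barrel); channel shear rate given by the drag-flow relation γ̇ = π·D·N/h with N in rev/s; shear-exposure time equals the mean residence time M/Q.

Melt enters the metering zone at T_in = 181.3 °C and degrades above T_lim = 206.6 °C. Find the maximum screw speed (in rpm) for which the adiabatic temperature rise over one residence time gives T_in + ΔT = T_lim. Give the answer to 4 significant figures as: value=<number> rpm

Convert throughput: Q = 170.7 kg/h = 170.7/3600 = 0.0474167 kg/s
t_res = M / Q_s = 1.17 ÷ 0.0474167 = 24.6749 s
Convert to metres: D = 0.1322 m, h = 0.00665 m
ΔT_a = T_lim − T_in = 206.6 − 181.3 = 25.3 K
γ̇_max² = ΔT_a·ρ·cp/(η·t_res) = 25.3·1219·1578/(364·24.6749) = 5418.45 s⁻²
Take the square root: γ̇_max = √(5418.45) = 73.6101 s⁻¹
N_max = γ̇_max h / (πD) = 73.6101·0.00665/(π·0.1322) = 1.17863 rev/s → ×60 = 70.7179 rpm

value=70.72 rpm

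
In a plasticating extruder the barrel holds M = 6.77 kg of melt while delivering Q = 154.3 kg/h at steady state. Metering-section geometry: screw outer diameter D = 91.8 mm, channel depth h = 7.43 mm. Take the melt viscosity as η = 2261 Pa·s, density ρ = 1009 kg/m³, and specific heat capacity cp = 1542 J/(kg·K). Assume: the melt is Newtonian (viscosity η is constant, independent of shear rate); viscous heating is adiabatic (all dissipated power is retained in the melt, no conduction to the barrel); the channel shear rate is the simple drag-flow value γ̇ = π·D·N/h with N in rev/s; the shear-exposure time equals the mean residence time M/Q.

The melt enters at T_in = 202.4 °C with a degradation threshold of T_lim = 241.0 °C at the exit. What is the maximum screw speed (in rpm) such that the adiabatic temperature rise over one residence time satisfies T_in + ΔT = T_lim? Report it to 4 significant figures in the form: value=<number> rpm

value=20.05 rpm

Throughput in SI: Q_s = 154.3 kg/h ÷ 3600 s/h = 0.0428611 kg/s
Mean residence time: t_res = M/Q_s = 6.77 kg / 0.0428611 kg/s = 157.952 s
Geometry in SI: D = 91.8 mm → 0.0918 m, h = 7.43 mm → 0.00743 m
ΔT_a = T_lim − T_in = 241.0 − 202.4 = 38.6 K
γ̇_max² = ΔT_a·ρ·cp / (η·t_res) = [38.6 × 1009 × 1542] / [2261 × 157.952] = 168.166 s⁻²
γ̇_max = √168.166 = 12.9679 s⁻¹
N_max = γ̇_max·h / (π·D) = 12.9679 · 0.00743 / (π · 0.0918) = 0.334091 rev/s = 20.0455 rpm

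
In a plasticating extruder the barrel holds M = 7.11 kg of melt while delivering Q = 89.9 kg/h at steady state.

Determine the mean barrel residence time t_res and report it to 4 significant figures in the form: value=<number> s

Q_s = Q / 3600 = 89.9 / 3600 = 0.0249722 kg/s
t_res = M / Q_s = 7.11 ÷ 0.0249722 = 284.716 s

value=284.7 s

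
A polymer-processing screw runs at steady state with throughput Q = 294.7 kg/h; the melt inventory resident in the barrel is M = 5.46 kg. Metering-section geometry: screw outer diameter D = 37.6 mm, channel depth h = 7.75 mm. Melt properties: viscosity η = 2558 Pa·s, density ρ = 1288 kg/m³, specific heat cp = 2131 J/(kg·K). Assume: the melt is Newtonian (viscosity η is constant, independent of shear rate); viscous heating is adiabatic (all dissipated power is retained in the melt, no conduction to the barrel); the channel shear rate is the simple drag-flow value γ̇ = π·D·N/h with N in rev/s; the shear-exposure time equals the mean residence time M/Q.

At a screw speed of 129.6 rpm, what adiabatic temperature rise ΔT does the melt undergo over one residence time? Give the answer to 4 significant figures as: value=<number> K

Convert throughput: Q = 294.7 kg/h = 294.7/3600 = 0.0818611 kg/s
t_res = M / Q_s = 5.46 / 0.0818611 = 66.6983 s
Convert to SI: D = 0.0376 m, h = 0.00775 m, N = 129.6/60 = 2.16 rev/s
γ̇ = π D N / h = (π)(0.0376)(2.16) / 0.00775 = 32.9223 s⁻¹
Adiabatic rise: ΔT = η γ̇² t_res / (ρ cp) = 2558·(32.9223)²·66.6983 / (1288·2131) = 67.3745 K

value=67.37 K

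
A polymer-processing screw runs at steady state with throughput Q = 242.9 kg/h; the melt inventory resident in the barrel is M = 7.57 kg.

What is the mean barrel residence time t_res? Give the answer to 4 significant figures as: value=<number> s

value=112.2 s

Convert throughput: Q = 242.9 kg/h = 242.9/3600 = 0.0674722 kg/s
t_res = M / Q_s = 7.57 ÷ 0.0674722 = 112.194 s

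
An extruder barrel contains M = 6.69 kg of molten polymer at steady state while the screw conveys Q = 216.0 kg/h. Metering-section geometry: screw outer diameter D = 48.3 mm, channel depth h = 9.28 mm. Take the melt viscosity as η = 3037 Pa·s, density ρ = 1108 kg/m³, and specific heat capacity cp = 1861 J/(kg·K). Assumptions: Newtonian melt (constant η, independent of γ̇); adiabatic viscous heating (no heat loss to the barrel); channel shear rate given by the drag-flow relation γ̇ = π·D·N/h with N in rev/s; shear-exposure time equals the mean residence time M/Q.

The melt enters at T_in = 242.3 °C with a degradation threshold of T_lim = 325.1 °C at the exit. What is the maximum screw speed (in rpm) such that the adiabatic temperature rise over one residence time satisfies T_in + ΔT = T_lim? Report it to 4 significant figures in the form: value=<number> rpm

Convert throughput: Q = 216.0 kg/h = 216.0/3600 = 0.06 kg/s
Mean residence time: t_res = M/Q_s = 6.69 kg / 0.06 kg/s = 111.5 s
D = 48.3 mm = 0.0483 m;  h = 9.28 mm = 0.00928 m
ΔT_a = T_lim − T_in = 325.1 − 242.3 = 82.8 K
γ̇_max² = ΔT_a·ρ·cp / (η·t_res) = [82.8 × 1108 × 1861] / [3037 × 111.5] = 504.193 s⁻²
γ̇_max = sqrt(504.193) = 22.4542 s⁻¹
Solve γ̇ = πDN/h for N: N_max = γ̇_max·h/(π·D) = 22.4542 × 0.00928 / (π × 0.0483) = 1.37325 rev/s = 82.395 rpm

value=82.39 rpm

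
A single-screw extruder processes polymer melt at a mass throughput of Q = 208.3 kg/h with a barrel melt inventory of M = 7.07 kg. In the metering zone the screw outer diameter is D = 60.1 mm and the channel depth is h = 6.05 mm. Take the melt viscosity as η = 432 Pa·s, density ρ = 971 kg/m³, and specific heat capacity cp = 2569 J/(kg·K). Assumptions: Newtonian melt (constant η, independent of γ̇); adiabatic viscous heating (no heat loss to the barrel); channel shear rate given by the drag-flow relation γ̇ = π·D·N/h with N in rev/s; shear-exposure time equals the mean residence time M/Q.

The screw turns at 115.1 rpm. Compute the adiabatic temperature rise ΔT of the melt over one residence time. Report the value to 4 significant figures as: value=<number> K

Convert throughput: Q = 208.3 kg/h = 208.3/3600 = 0.0578611 kg/s
t_res = M / Q_s = 7.07 ÷ 0.0578611 = 122.189 s
D = 60.1 mm = 0.0601 m;  h = 6.05 mm = 0.00605 m;  N = 115.1 rpm / 60 = 1.91833 rev/s
γ̇ = π D N / h = (π)(0.0601)(1.91833) / 0.00605 = 59.8678 s⁻¹
ΔT = η·γ̇²·t_res / (ρ·cp) = 432 · (59.8678)² · 122.189 / (971 · 2569) = 75.8436 K

value=75.84 K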